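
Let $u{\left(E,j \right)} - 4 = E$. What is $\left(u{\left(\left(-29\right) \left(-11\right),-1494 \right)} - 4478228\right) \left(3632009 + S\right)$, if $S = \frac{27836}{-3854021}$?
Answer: $- \frac{62680992935422350465}{3854021} \approx -1.6264 \cdot 10^{13}$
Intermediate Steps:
$u{\left(E,j \right)} = 4 + E$
$S = - \frac{27836}{3854021}$ ($S = 27836 \left(- \frac{1}{3854021}\right) = - \frac{27836}{3854021} \approx -0.0072226$)
$\left(u{\left(\left(-29\right) \left(-11\right),-1494 \right)} - 4478228\right) \left(3632009 + S\right) = \left(\left(4 - -319\right) - 4478228\right) \left(3632009 - \frac{27836}{3854021}\right) = \left(\left(4 + 319\right) - 4478228\right) \frac{13997838930353}{3854021} = \left(323 - 4478228\right) \frac{13997838930353}{3854021} = \left(-4477905\right) \frac{13997838930353}{3854021} = - \frac{62680992935422350465}{3854021}$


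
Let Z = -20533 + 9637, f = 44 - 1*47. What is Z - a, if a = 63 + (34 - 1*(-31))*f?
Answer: -10764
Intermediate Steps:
f = -3 (f = 44 - 47 = -3)
Z = -10896
a = -132 (a = 63 + (34 - 1*(-31))*(-3) = 63 + (34 + 31)*(-3) = 63 + 65*(-3) = 63 - 195 = -132)
Z - a = -10896 - 1*(-132) = -10896 + 132 = -10764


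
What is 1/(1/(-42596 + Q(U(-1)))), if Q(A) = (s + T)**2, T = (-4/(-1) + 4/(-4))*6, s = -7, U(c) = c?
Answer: -42475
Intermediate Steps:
T = 18 (T = (-4*(-1) + 4*(-1/4))*6 = (4 - 1)*6 = 3*6 = 18)
Q(A) = 121 (Q(A) = (-7 + 18)**2 = 11**2 = 121)
1/(1/(-42596 + Q(U(-1)))) = 1/(1/(-42596 + 121)) = 1/(1/(-42475)) = 1/(-1/42475) = -42475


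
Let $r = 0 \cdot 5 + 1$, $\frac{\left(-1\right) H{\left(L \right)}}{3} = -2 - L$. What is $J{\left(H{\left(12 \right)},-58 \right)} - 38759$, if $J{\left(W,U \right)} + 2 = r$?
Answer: $-38760$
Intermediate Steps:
$H{\left(L \right)} = 6 + 3 L$ ($H{\left(L \right)} = - 3 \left(-2 - L\right) = 6 + 3 L$)
$r = 1$ ($r = 0 + 1 = 1$)
$J{\left(W,U \right)} = -1$ ($J{\left(W,U \right)} = -2 + 1 = -1$)
$J{\left(H{\left(12 \right)},-58 \right)} - 38759 = -1 - 38759 = -38760$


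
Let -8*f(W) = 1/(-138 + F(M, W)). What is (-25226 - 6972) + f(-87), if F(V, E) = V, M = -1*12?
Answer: -38637599/1200 ≈ -32198.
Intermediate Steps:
M = -12
f(W) = 1/1200 (f(W) = -1/(8*(-138 - 12)) = -1/8/(-150) = -1/8*(-1/150) = 1/1200)
(-25226 - 6972) + f(-87) = (-25226 - 6972) + 1/1200 = -32198 + 1/1200 = -38637599/1200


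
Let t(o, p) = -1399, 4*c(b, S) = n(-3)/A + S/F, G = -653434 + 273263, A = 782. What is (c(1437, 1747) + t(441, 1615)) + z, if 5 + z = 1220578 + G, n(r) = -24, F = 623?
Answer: 817501706717/974372 ≈ 8.3900e+5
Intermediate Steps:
G = -380171
c(b, S) = -3/391 + S/2492 (c(b, S) = (-24/782 + S/623)/4 = (-24*1/782 + S*(1/623))/4 = (-12/391 + S/623)/4 = -3/391 + S/2492)
z = 840402 (z = -5 + (1220578 - 380171) = -5 + 840407 = 840402)
(c(1437, 1747) + t(441, 1615)) + z = ((-3/391 + (1/2492)*1747) - 1399) + 840402 = ((-3/391 + 1747/2492) - 1399) + 840402 = (675601/974372 - 1399) + 840402 = -1362470827/974372 + 840402 = 817501706717/974372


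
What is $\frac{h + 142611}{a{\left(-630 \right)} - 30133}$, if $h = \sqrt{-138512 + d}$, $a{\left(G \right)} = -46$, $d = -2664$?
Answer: $- \frac{142611}{30179} - \frac{2 i \sqrt{35294}}{30179} \approx -4.7255 - 0.01245 i$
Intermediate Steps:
$h = 2 i \sqrt{35294}$ ($h = \sqrt{-138512 - 2664} = \sqrt{-141176} = 2 i \sqrt{35294} \approx 375.73 i$)
$\frac{h + 142611}{a{\left(-630 \right)} - 30133} = \frac{2 i \sqrt{35294} + 142611}{-46 - 30133} = \frac{142611 + 2 i \sqrt{35294}}{-30179} = \left(142611 + 2 i \sqrt{35294}\right) \left(- \frac{1}{30179}\right) = - \frac{142611}{30179} - \frac{2 i \sqrt{35294}}{30179}$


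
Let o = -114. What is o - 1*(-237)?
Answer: 123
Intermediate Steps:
o - 1*(-237) = -114 - 1*(-237) = -114 + 237 = 123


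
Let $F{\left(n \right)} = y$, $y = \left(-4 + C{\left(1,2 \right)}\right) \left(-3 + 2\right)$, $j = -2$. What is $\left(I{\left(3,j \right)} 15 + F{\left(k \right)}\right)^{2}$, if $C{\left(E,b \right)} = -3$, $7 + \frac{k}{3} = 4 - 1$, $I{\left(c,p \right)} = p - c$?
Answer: $4624$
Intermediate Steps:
$k = -12$ ($k = -21 + 3 \left(4 - 1\right) = -21 + 3 \cdot 3 = -21 + 9 = -12$)
$y = 7$ ($y = \left(-4 - 3\right) \left(-3 + 2\right) = \left(-7\right) \left(-1\right) = 7$)
$F{\left(n \right)} = 7$
$\left(I{\left(3,j \right)} 15 + F{\left(k \right)}\right)^{2} = \left(\left(-2 - 3\right) 15 + 7\right)^{2} = \left(\left(-5\right) 15 + 7\right)^{2} = \left(-75 + 7\right)^{2} = \left(-68\right)^{2} = 4624$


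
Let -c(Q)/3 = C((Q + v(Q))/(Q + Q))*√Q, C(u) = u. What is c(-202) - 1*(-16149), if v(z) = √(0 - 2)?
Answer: 16149 - 3*√101/202 - 3*I*√202/2 ≈ 16149.0 - 21.319*I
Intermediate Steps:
v(z) = I*√2 (v(z) = √(-2) = I*√2)
c(Q) = -3*(Q + I*√2)/(2*√Q) (c(Q) = -3*(Q + I*√2)/(Q + Q)*√Q = -3*(Q + I*√2)/((2*Q))*√Q = -3*(Q + I*√2)*(1/(2*Q))*√Q = -3*(Q + I*√2)/(2*Q)*√Q = -3*(Q + I*√2)/(2*√Q))
c(-202) - 1*(-16149) = 3*(-1*(-202) - I*√2)/(2*√(-202)) - 1*(-16149) = 3*(-I*√202/202)*(202 - I*√2)/2 + 16149 = -3*I*√202*(202 - I*√2)/404 + 16149 = 16149 - 3*I*√202*(202 - I*√2)/404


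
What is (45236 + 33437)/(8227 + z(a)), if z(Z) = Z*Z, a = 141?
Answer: 78673/28108 ≈ 2.7990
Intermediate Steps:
z(Z) = Z**2
(45236 + 33437)/(8227 + z(a)) = (45236 + 33437)/(8227 + 141**2) = 78673/(8227 + 19881) = 78673/28108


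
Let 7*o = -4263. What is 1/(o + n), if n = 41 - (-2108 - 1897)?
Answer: 1/3437 ≈ 0.00029095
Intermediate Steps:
o = -609 (o = (1/7)*(-4263) = -609)
n = 4046 (n = 41 - 1*(-4005) = 41 + 4005 = 4046)
1/(o + n) = 1/(-609 + 4046) = 1/3437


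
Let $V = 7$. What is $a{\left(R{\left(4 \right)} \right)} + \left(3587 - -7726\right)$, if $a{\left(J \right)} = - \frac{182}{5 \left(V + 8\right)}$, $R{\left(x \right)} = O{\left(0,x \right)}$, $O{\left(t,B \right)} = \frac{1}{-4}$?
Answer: $\frac{848293}{75} \approx 11311.0$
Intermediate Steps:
$O{\left(t,B \right)} = - \frac{1}{4}$
$R{\left(x \right)} = - \frac{1}{4}$
$a{\left(J \right)} = - \frac{182}{75}$ ($a{\left(J \right)} = - \frac{182}{5 \left(7 + 8\right)} = - \frac{182}{5 \cdot 15} = - \frac{182}{75}$)
$a{\left(R{\left(4 \right)} \right)} + \left(3587 - -7726\right) = - \frac{182}{75} + \left(3587 - -7726\right) = - \frac{182}{75} + \left(3587 + 7726\right) = - \frac{182}{75} + 11313 = \frac{848293}{75}$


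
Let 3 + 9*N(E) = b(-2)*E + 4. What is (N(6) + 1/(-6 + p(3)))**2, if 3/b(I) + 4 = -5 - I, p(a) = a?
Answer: 1024/3969 ≈ 0.25800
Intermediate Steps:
b(I) = 3/(-9 - I) (b(I) = 3/(-4 + (-5 - I)) = 3/(-9 - I))
N(E) = 1/9 - E/21 (N(E) = -1/3 + ((-3/(9 - 2))*E + 4)/9 = -1/3 + ((-3/7)*E + 4)/9 = -1/3 + ((-3*1/7)*E + 4)/9 = -1/3 + (-3*E/7 + 4)/9 = -1/3 + (4 - 3*E/7)/9 = -1/3 + (4/9 - E/21) = 1/9 - E/21)
(N(6) + 1/(-6 + p(3)))**2 = ((1/9 - 1/21*6) + 1/(-6 + 3))**2 = ((1/9 - 2/7) + 1/(-3))**2 = (-11/63 - 1/3)**2 = (-32/63)**2 = 1024/3969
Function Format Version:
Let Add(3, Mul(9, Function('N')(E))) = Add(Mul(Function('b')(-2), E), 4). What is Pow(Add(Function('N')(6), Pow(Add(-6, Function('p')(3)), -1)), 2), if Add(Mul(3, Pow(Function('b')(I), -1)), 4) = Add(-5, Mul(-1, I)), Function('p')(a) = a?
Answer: Rational(1024, 3969) ≈ 0.25800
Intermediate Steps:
Function('b')(I) = Mul(3, Pow(Add(-9, Mul(-1, I)), -1)) (Function('b')(I) = Mul(3, Pow(Add(-4, Add(-5, Mul(-1, I))), -1)) = Mul(3, Pow(Add(-9, Mul(-1, I)), -1)))
Function('N')(E) = Add(Rational(1, 9), Mul(Rational(-1, 21), E)) (Function('N')(E) = Add(Rational(-1, 3), Mul(Rational(1, 9), Add(Mul(Mul(-3, Pow(Add(9, -2), -1)), E), 4))) = Add(Rational(-1, 3), Mul(Rational(1, 9), Add(Mul(Mul(-3, Pow(7, -1)), E), 4))) = Add(Rational(-1, 3), Mul(Rational(1, 9), Add(Mul(Mul(-3, Rational(1, 7)), E), 4))) = Add(Rational(-1, 3), Mul(Rational(1, 9), Add(Mul(Rational(-3, 7), E), 4))) = Add(Rational(-1, 3), Mul(Rational(1, 9), Add(4, Mul(Rational(-3, 7), E)))) = Add(Rational(-1, 3), Add(Rational(4, 9), Mul(Rational(-1, 21), E))) = Add(Rational(1, 9), Mul(Rational(-1, 21), E)))
Pow(Add(Function('N')(6), Pow(Add(-6, Function('p')(3)), -1)), 2) = Pow(Add(Add(Rational(1, 9), Mul(Rational(-1, 21), 6)), Pow(Add(-6, 3), -1)), 2) = Pow(Add(Add(Rational(1, 9), Rational(-2, 7)), Pow(-3, -1)), 2) = Pow(Add(Rational(-11, 63), Rational(-1, 3)), 2) = Pow(Rational(-32, 63), 2) = Rational(1024, 3969)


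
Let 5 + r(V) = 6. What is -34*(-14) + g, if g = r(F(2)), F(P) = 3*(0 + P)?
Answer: 477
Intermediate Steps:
F(P) = 3*P
r(V) = 1 (r(V) = -5 + 6 = 1)
g = 1
-34*(-14) + g = -34*(-14) + 1 = 476 + 1 = 477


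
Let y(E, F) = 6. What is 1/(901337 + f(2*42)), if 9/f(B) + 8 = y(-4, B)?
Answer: 2/1802665 ≈ 1.1095e-6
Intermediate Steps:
f(B) = -9/2 (f(B) = 9/(-8 + 6) = 9/(-2) = 9*(-1/2) = -9/2)
1/(901337 + f(2*42)) = 1/(901337 - 9/2) = 1/(1802665/2) = 2/1802665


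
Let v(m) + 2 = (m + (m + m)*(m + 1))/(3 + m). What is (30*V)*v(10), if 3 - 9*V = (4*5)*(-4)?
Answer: 56440/13 ≈ 4341.5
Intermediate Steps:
V = 83/9 (V = ⅓ - 4*5*(-4)/9 = ⅓ - 20*(-4)/9 = ⅓ - ⅑*(-80) = ⅓ + 80/9 = 83/9 ≈ 9.2222)
v(m) = -2 + (m + 2*m*(1 + m))/(3 + m) (v(m) = -2 + (m + (m + m)*(m + 1))/(3 + m) = -2 + (m + (2*m)*(1 + m))/(3 + m) = -2 + (m + 2*m*(1 + m))/(3 + m))
(30*V)*v(10) = (30*(83/9))*((-6 + 10 + 2*10²)/(3 + 10)) = 830*((-6 + 10 + 2*100)/13)/3 = 830*((-6 + 10 + 200)/13)/3 = 830*((1/13)*204)/3 = (830/3)*(204/13) = 56440/13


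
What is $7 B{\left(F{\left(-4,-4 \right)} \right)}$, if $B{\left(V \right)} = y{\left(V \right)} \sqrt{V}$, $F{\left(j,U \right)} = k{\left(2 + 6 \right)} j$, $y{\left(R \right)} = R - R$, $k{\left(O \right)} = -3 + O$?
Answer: $0$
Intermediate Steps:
$y{\left(R \right)} = 0$
$F{\left(j,U \right)} = 5 j$ ($F{\left(j,U \right)} = \left(-3 + \left(2 + 6\right)\right) j = \left(-3 + 8\right) j = 5 j$)
$B{\left(V \right)} = 0$ ($B{\left(V \right)} = 0 \sqrt{V} = 0$)
$7 B{\left(F{\left(-4,-4 \right)} \right)} = 7 \cdot 0 = 0$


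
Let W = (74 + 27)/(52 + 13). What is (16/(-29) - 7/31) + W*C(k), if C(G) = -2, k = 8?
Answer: -227033/58435 ≈ -3.8852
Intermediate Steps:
W = 101/65 ≈ 1.5538
(16/(-29) - 7/31) + W*C(k) = (16/(-29) - 7/31) + (101/65)*(-2) = (16*(-1/29) - 7*1/31) - 202/65 = (-16/29 - 7/31) - 202/65 = -699/899 - 202/65 = -227033/58435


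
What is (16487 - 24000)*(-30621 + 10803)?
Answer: 148892634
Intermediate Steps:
(16487 - 24000)*(-30621 + 10803) = -7513*(-19818) = 148892634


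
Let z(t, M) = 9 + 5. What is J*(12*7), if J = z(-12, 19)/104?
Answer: 147/13 ≈ 11.308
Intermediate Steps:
z(t, M) = 14
J = 7/52 (J = 14/104 = 14*(1/104) = 7/52 ≈ 0.13462)
J*(12*7) = 7*(12*7)/52 = (7/52)*84 = 147/13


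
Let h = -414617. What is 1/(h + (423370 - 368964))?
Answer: -1/360211 ≈ -2.7761e-6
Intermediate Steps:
1/(h + (423370 - 368964)) = 1/(-414617 + (423370 - 368964)) = 1/(-414617 + 54406) = 1/(-360211) = -1/360211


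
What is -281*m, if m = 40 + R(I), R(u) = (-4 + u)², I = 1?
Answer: -13769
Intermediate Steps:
m = 49 (m = 40 + (-4 + 1)² = 40 + (-3)² = 40 + 9 = 49)
-281*m = -281*49 = -13769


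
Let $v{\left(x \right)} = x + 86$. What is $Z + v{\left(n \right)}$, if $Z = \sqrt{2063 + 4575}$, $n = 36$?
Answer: $122 + \sqrt{6638} \approx 203.47$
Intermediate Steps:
$v{\left(x \right)} = 86 + x$
$Z = \sqrt{6638} \approx 81.474$
$Z + v{\left(n \right)} = \sqrt{6638} + \left(86 + 36\right) = \sqrt{6638} + 122 = 122 + \sqrt{6638}$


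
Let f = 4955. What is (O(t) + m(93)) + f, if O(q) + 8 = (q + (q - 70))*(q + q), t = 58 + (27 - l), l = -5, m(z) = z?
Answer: 24840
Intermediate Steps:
t = 90 (t = 58 + (27 - 1*(-5)) = 58 + (27 + 5) = 58 + 32 = 90)
O(q) = -8 + 2*q*(-70 + 2*q) (O(q) = -8 + (q + (q - 70))*(q + q) = -8 + (q + (-70 + q))*(2*q) = -8 + (-70 + 2*q)*(2*q) = -8 + 2*q*(-70 + 2*q))
(O(t) + m(93)) + f = ((-8 - 140*90 + 4*90**2) + 93) + 4955 = ((-8 - 12600 + 4*8100) + 93) + 4955 = ((-8 - 12600 + 32400) + 93) + 4955 = (19792 + 93) + 4955 = 19885 + 4955 = 24840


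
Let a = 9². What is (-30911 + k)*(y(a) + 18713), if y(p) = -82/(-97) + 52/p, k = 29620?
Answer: -189828287557/7857 ≈ -2.4160e+7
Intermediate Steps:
a = 81
y(p) = 82/97 + 52/p (y(p) = -82*(-1/97) + 52/p = 82/97 + 52/p)
(-30911 + k)*(y(a) + 18713) = (-30911 + 29620)*((82/97 + 52/81) + 18713) = -1291*((82/97 + 52*(1/81)) + 18713) = -1291*((82/97 + 52/81) + 18713) = -1291*(11686/7857 + 18713) = -1291*147039727/7857 = -189828287557/7857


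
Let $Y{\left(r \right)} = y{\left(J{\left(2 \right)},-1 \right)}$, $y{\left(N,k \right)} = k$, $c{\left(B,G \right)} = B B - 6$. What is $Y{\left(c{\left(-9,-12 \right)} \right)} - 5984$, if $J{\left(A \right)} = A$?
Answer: $-5985$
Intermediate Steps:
$c{\left(B,G \right)} = -6 + B^{2}$ ($c{\left(B,G \right)} = B^{2} - 6 = -6 + B^{2}$)
$Y{\left(r \right)} = -1$
$Y{\left(c{\left(-9,-12 \right)} \right)} - 5984 = -1 - 5984 = -5985$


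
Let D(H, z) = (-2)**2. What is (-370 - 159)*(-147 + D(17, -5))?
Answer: 75647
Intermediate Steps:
D(H, z) = 4
(-370 - 159)*(-147 + D(17, -5)) = (-370 - 159)*(-147 + 4) = -529*(-143) = 75647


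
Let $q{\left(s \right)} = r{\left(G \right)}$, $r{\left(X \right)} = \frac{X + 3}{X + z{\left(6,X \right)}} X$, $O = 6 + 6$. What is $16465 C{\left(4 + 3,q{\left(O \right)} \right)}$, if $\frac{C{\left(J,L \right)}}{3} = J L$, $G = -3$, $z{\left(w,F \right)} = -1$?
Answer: $0$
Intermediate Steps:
$O = 12$
$r{\left(X \right)} = \frac{X \left(3 + X\right)}{-1 + X}$ ($r{\left(X \right)} = \frac{X + 3}{X - 1} X = \frac{3 + X}{-1 + X} X = \frac{X \left(3 + X\right)}{-1 + X}$)
$q{\left(s \right)} = 0$ ($q{\left(s \right)} = - \frac{3 \left(3 - 3\right)}{-1 - 3} = \left(-3\right) \frac{1}{-4} \cdot 0 = \left(-3\right) \left(- \frac{1}{4}\right) 0 = 0$)
$C{\left(J,L \right)} = 3 J L$
$16465 C{\left(4 + 3,q{\left(O \right)} \right)} = 16465 \cdot 3 \left(4 + 3\right) 0 = 16465 \cdot 3 \cdot 7 \cdot 0 = 16465 \cdot 0 = 0$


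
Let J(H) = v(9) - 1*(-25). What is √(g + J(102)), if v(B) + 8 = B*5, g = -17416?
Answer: I*√17354 ≈ 131.73*I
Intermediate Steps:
v(B) = -8 + 5*B (v(B) = -8 + B*5 = -8 + 5*B)
J(H) = 62 (J(H) = (-8 + 5*9) - 1*(-25) = (-8 + 45) + 25 = 37 + 25 = 62)
√(g + J(102)) = √(-17416 + 62) = √(-17354) = I*√17354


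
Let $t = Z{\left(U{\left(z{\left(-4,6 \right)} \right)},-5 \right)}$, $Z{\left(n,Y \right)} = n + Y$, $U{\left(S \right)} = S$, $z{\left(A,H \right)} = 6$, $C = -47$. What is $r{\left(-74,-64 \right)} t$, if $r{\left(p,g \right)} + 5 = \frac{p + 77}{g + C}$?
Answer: $- \frac{186}{37} \approx -5.027$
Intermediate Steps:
$r{\left(p,g \right)} = -5 + \frac{77 + p}{-47 + g}$ ($r{\left(p,g \right)} = -5 + \frac{p + 77}{g - 47} = -5 + \frac{77 + p}{-47 + g}$)
$Z{\left(n,Y \right)} = Y + n$
$t = 1$ ($t = -5 + 6 = 1$)
$r{\left(-74,-64 \right)} t = \frac{312 - 74 - -320}{-47 - 64} \cdot 1 = \frac{312 - 74 + 320}{-111} \cdot 1 = \left(- \frac{1}{111}\right) 558 \cdot 1 = \left(- \frac{186}{37}\right) 1 = - \frac{186}{37}$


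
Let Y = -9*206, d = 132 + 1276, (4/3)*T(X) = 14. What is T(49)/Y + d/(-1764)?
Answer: -146053/181692 ≈ -0.80385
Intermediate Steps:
T(X) = 21/2 (T(X) = (¾)*14 = 21/2)
d = 1408
Y = -1854
T(49)/Y + d/(-1764) = (21/2)/(-1854) + 1408/(-1764) = (21/2)*(-1/1854) + 1408*(-1/1764) = -7/1236 - 352/441 = -146053/181692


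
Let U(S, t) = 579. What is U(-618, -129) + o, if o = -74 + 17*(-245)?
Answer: -3660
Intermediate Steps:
o = -4239 (o = -74 - 4165 = -4239)
U(-618, -129) + o = 579 - 4239 = -3660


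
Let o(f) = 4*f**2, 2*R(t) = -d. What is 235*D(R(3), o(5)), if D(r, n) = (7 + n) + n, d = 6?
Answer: 48645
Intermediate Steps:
R(t) = -3 (R(t) = (-1*6)/2 = (1/2)*(-6) = -3)
D(r, n) = 7 + 2*n
235*D(R(3), o(5)) = 235*(7 + 2*(4*5**2)) = 235*(7 + 2*(4*25)) = 235*(7 + 2*100) = 235*(7 + 200) = 235*207 = 48645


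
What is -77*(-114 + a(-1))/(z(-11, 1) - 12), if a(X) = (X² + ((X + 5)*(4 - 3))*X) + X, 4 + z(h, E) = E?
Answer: -9086/15 ≈ -605.73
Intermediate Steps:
z(h, E) = -4 + E
a(X) = X + X² + X*(5 + X) (a(X) = (X² + ((5 + X)*1)*X) + X = (X² + (5 + X)*X) + X = (X² + X*(5 + X)) + X = X + X² + X*(5 + X))
-77*(-114 + a(-1))/(z(-11, 1) - 12) = -77*(-114 + 2*(-1)*(3 - 1))/((-4 + 1) - 12) = -77*(-114 + 2*(-1)*2)/(-3 - 12) = -77*(-114 - 4)/(-15) = -(-9086)*(-1)/15 = -77*118/15 = -9086/15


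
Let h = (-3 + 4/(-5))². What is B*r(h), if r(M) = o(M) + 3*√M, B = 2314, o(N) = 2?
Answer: 155038/5 ≈ 31008.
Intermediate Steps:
h = 361/25 (h = (-3 + 4*(-⅕))² = (-3 - ⅘)² = (-19/5)² = 361/25 ≈ 14.440)
r(M) = 2 + 3*√M
B*r(h) = 2314*(2 + 3*√(361/25)) = 2314*(2 + 3*(19/5)) = 2314*(2 + 57/5) = 2314*(67/5) = 155038/5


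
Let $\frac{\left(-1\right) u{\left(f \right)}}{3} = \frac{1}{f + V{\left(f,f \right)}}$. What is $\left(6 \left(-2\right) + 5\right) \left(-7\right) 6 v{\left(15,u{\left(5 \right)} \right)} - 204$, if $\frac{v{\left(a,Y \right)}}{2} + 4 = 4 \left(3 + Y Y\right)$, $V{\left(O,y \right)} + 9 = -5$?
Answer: $\frac{14284}{3} \approx 4761.3$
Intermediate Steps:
$V{\left(O,y \right)} = -14$ ($V{\left(O,y \right)} = -9 - 5 = -14$)
$u{\left(f \right)} = - \frac{3}{-14 + f}$ ($u{\left(f \right)} = - \frac{3}{f - 14} = - \frac{3}{-14 + f}$)
$v{\left(a,Y \right)} = 16 + 8 Y^{2}$ ($v{\left(a,Y \right)} = -8 + 2 \cdot 4 \left(3 + Y Y\right) = -8 + 2 \cdot 4 \left(3 + Y^{2}\right) = -8 + 2 \left(12 + 4 Y^{2}\right) = -8 + \left(24 + 8 Y^{2}\right) = 16 + 8 Y^{2}$)
$\left(6 \left(-2\right) + 5\right) \left(-7\right) 6 v{\left(15,u{\left(5 \right)} \right)} - 204 = \left(6 \left(-2\right) + 5\right) \left(-7\right) 6 \left(16 + 8 \left(- \frac{3}{-14 + 5}\right)^{2}\right) - 204 = \left(-12 + 5\right) \left(-7\right) 6 \left(16 + 8 \left(- \frac{3}{-9}\right)^{2}\right) - 204 = \left(-7\right) \left(-7\right) 6 \left(16 + 8 \left(\left(-3\right) \left(- \frac{1}{9}\right)\right)^{2}\right) - 204 = 49 \cdot 6 \left(16 + \frac{8}{9}\right) - 204 = 294 \left(16 + 8 \cdot \frac{1}{9}\right) - 204 = 294 \left(16 + \frac{8}{9}\right) - 204 = 294 \cdot \frac{152}{9} - 204 = \frac{14896}{3} - 204 = \frac{14284}{3}$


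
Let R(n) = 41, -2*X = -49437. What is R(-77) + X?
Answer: 49519/2 ≈ 24760.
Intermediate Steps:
X = 49437/2 (X = -½*(-49437) = 49437/2 ≈ 24719.)
R(-77) + X = 41 + 49437/2 = 49519/2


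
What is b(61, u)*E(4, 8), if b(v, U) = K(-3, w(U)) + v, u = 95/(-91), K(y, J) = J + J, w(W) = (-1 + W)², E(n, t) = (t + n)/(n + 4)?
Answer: 1722999/16562 ≈ 104.03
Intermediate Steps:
E(n, t) = (n + t)/(4 + n)
K(y, J) = 2*J
u = -95/91 (u = 95*(-1/91) = -95/91 ≈ -1.0440)
b(v, U) = v + 2*(-1 + U)² (b(v, U) = 2*(-1 + U)² + v = v + 2*(-1 + U)²)
b(61, u)*E(4, 8) = (61 + 2*(-1 - 95/91)²)*((4 + 8)/(4 + 4)) = (61 + 2*(-186/91)²)*(12/8) = (61 + 2*(34596/8281))*((⅛)*12) = (61 + 69192/8281)*(3/2) = (574333/8281)*(3/2) = 1722999/16562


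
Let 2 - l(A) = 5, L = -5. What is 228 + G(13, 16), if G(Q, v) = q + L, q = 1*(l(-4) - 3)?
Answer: 217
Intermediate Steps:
l(A) = -3 (l(A) = 2 - 1*5 = 2 - 5 = -3)
q = -6 (q = 1*(-3 - 3) = 1*(-6) = -6)
G(Q, v) = -11 (G(Q, v) = -6 - 5 = -11)
228 + G(13, 16) = 228 - 11 = 217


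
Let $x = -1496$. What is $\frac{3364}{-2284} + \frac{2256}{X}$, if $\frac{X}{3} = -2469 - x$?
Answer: $- \frac{1247685}{555583} \approx -2.2457$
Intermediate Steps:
$X = -2919$ ($X = 3 \left(-2469 - -1496\right) = 3 \left(-2469 + 1496\right) = 3 \left(-973\right) = -2919$)
$\frac{3364}{-2284} + \frac{2256}{X} = \frac{3364}{-2284} + \frac{2256}{-2919} = 3364 \left(- \frac{1}{2284}\right) + 2256 \left(- \frac{1}{2919}\right) = - \frac{841}{571} - \frac{752}{973} = - \frac{1247685}{555583}$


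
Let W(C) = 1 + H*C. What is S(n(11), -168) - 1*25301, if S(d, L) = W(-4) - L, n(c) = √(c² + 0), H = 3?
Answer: -25144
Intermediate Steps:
W(C) = 1 + 3*C
n(c) = √(c²)
S(d, L) = -11 - L (S(d, L) = (1 + 3*(-4)) - L = (1 - 12) - L = -11 - L)
S(n(11), -168) - 1*25301 = (-11 - 1*(-168)) - 1*25301 = (-11 + 168) - 25301 = 157 - 25301 = -25144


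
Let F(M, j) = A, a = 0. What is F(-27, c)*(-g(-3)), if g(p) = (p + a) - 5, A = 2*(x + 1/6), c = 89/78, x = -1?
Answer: -40/3 ≈ -13.333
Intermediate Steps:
c = 89/78 (c = 89*(1/78) = 89/78 ≈ 1.1410)
A = -5/3 (A = 2*(-1 + 1/6) = 2*(-5/6) = -5/3 ≈ -1.6667)
g(p) = -5 + p (g(p) = (p + 0) - 5 = p - 5 = -5 + p)
F(M, j) = -5/3
F(-27, c)*(-g(-3)) = -(-5)*(-5 - 3)/3 = -(-5)*(-8)/3 = -5/3*8 = -40/3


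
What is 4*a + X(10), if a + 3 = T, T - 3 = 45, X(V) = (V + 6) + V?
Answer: 206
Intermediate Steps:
X(V) = 6 + 2*V (X(V) = (6 + V) + V = 6 + 2*V)
T = 48 (T = 3 + 45 = 48)
a = 45 (a = -3 + 48 = 45)
4*a + X(10) = 4*45 + (6 + 2*10) = 180 + (6 + 20) = 180 + 26 = 206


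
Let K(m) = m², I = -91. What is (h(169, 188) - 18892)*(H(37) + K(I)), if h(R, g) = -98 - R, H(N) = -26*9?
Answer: -154172473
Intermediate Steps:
H(N) = -234
(h(169, 188) - 18892)*(H(37) + K(I)) = ((-98 - 1*169) - 18892)*(-234 + (-91)²) = ((-98 - 169) - 18892)*(-234 + 8281) = (-267 - 18892)*8047 = -19159*8047 = -154172473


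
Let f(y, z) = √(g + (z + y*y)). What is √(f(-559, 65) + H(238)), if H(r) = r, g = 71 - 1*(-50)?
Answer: √(238 + √312667) ≈ 28.234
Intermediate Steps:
g = 121 (g = 71 + 50 = 121)
f(y, z) = √(121 + z + y²) (f(y, z) = √(121 + (z + y*y)) = √(121 + (z + y²)) = √(121 + z + y²))
√(f(-559, 65) + H(238)) = √(√(121 + 65 + (-559)²) + 238) = √(√(121 + 65 + 312481) + 238) = √(√312667 + 238) = √(238 + √312667)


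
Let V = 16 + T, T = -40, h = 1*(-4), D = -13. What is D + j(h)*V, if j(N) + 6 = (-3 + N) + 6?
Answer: 155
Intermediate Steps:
h = -4
j(N) = -3 + N (j(N) = -6 + ((-3 + N) + 6) = -6 + (3 + N) = -3 + N)
V = -24 (V = 16 - 40 = -24)
D + j(h)*V = -13 + (-3 - 4)*(-24) = -13 - 7*(-24) = -13 + 168 = 155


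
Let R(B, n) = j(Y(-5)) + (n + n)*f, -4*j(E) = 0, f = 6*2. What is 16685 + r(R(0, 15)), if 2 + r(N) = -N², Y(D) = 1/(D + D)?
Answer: -112917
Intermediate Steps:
Y(D) = 1/(2*D)
f = 12
j(E) = 0 (j(E) = -¼*0 = 0)
R(B, n) = 24*n (R(B, n) = 0 + (n + n)*12 = 0 + (2*n)*12 = 0 + 24*n = 24*n)
r(N) = -2 - N²
16685 + r(R(0, 15)) = 16685 + (-2 - (24*15)²) = 16685 + (-2 - 1*360²) = 16685 + (-2 - 1*129600) = 16685 + (-2 - 129600) = 16685 - 129602 = -112917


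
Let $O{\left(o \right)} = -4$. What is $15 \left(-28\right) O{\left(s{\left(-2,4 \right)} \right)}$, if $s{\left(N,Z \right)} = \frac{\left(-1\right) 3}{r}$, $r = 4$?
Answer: $1680$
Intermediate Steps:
$s{\left(N,Z \right)} = - \frac{3}{4}$ ($s{\left(N,Z \right)} = \frac{\left(-1\right) 3}{4} = \left(-3\right) \frac{1}{4} = - \frac{3}{4}$)
$15 \left(-28\right) O{\left(s{\left(-2,4 \right)} \right)} = 15 \left(-28\right) \left(-4\right) = \left(-420\right) \left(-4\right) = 1680$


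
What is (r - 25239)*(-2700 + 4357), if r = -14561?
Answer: -65948600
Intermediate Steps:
(r - 25239)*(-2700 + 4357) = (-14561 - 25239)*(-2700 + 4357) = -39800*1657 = -65948600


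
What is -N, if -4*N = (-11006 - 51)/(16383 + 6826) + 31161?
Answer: 180801148/23209 ≈ 7790.1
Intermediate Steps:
N = -180801148/23209 (N = -((-11006 - 51)/(16383 + 6826) + 31161)/4 = -(-11057/23209 + 31161)/4 = -¼*723204592/23209 = -180801148/23209 ≈ -7790.1)
-N = -1*(-180801148/23209) = 180801148/23209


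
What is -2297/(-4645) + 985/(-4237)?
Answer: 5157064/19680865 ≈ 0.26203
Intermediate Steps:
-2297/(-4645) + 985/(-4237) = -2297*(-1/4645) + 985*(-1/4237) = 2297/4645 - 985/4237 = 5157064/19680865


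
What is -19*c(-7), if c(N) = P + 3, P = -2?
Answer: -19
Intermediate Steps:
c(N) = 1 (c(N) = -2 + 3 = 1)
-19*c(-7) = -19*1 = -19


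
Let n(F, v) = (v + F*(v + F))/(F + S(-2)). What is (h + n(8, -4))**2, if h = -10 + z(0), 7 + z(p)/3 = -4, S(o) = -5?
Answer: 10201/9 ≈ 1133.4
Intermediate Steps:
z(p) = -33 (z(p) = -21 + 3*(-4) = -21 - 12 = -33)
h = -43 (h = -10 - 33 = -43)
n(F, v) = (v + F*(F + v))/(-5 + F) (n(F, v) = (v + F*(v + F))/(F - 5) = (v + F*(F + v))/(-5 + F))
(h + n(8, -4))**2 = (-43 + (-4 + 8**2 + 8*(-4))/(-5 + 8))**2 = (-43 + (-4 + 64 - 32)/3)**2 = (-43 + (1/3)*28)**2 = (-43 + 28/3)**2 = (-101/3)**2 = 10201/9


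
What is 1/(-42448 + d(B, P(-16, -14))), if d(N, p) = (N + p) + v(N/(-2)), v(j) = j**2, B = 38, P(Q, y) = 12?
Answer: -1/42037 ≈ -2.3789e-5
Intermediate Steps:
d(N, p) = N + p + N**2/4 (d(N, p) = (N + p) + (N/(-2))**2 = (N + p) + (N*(-1/2))**2 = (N + p) + (-N/2)**2 = (N + p) + N**2/4 = N + p + N**2/4)
1/(-42448 + d(B, P(-16, -14))) = 1/(-42448 + (38 + 12 + (1/4)*38**2)) = 1/(-42448 + (38 + 12 + (1/4)*1444)) = 1/(-42448 + (38 + 12 + 361)) = 1/(-42448 + 411) = 1/(-42037) = -1/42037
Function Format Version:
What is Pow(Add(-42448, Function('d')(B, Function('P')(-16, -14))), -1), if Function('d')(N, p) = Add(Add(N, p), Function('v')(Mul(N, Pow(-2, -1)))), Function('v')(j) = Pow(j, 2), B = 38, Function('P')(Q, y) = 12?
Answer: Rational(-1, 42037) ≈ -2.3789e-5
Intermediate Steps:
Function('d')(N, p) = Add(N, p, Mul(Rational(1, 4), Pow(N, 2))) (Function('d')(N, p) = Add(Add(N, p), Pow(Mul(N, Pow(-2, -1)), 2)) = Add(Add(N, p), Pow(Mul(N, Rational(-1, 2)), 2)) = Add(Add(N, p), Pow(Mul(Rational(-1, 2), N), 2)) = Add(Add(N, p), Mul(Rational(1, 4), Pow(N, 2))) = Add(N, p, Mul(Rational(1, 4), Pow(N, 2))))
Pow(Add(-42448, Function('d')(B, Function('P')(-16, -14))), -1) = Pow(Add(-42448, Add(38, 12, Mul(Rational(1, 4), Pow(38, 2)))), -1) = Pow(Add(-42448, Add(38, 12, Mul(Rational(1, 4), 1444))), -1) = Pow(Add(-42448, Add(38, 12, 361)), -1) = Pow(Add(-42448, 411), -1) = Pow(-42037, -1) = Rational(-1, 42037)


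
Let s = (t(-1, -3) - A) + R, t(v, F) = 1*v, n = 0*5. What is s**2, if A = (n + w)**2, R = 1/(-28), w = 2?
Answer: 19881/784 ≈ 25.358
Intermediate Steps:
n = 0
t(v, F) = v
R = -1/28 ≈ -0.035714
A = 4 (A = (0 + 2)**2 = 2**2 = 4)
s = -141/28 (s = (-1 - 1*4) - 1/28 = (-1 - 4) - 1/28 = -5 - 1/28 = -141/28 ≈ -5.0357)
s**2 = (-141/28)**2 = 19881/784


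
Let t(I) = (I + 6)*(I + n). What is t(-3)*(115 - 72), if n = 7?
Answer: 516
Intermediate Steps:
t(I) = (6 + I)*(7 + I) (t(I) = (I + 6)*(I + 7) = (6 + I)*(7 + I))
t(-3)*(115 - 72) = (42 + (-3)² + 13*(-3))*(115 - 72) = (42 + 9 - 39)*43 = 12*43 = 516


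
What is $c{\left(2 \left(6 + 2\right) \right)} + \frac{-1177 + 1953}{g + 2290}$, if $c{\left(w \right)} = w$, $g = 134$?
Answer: $\frac{4945}{303} \approx 16.32$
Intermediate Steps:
$c{\left(2 \left(6 + 2\right) \right)} + \frac{-1177 + 1953}{g + 2290} = 2 \left(6 + 2\right) + \frac{-1177 + 1953}{134 + 2290} = 2 \cdot 8 + \frac{776}{2424} = 16 + 776 \cdot \frac{1}{2424} = 16 + \frac{97}{303} = \frac{4945}{303}$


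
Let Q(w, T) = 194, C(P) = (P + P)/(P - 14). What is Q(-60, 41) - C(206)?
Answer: 9209/48 ≈ 191.85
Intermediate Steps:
C(P) = 2*P/(-14 + P) (C(P) = (2*P)/(-14 + P) = 2*P/(-14 + P))
Q(-60, 41) - C(206) = 194 - 2*206/(-14 + 206) = 194 - 2*206/192 = 194 - 1*103/48 = 194 - 103/48 = 9209/48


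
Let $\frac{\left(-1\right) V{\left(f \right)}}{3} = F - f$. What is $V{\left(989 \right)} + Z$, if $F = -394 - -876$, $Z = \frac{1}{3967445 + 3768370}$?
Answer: $\frac{11766174616}{7735815} \approx 1521.0$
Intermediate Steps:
$Z = \frac{1}{7735815} \approx 1.2927 \cdot 10^{-7}$
$F = 482$ ($F = -394 + 876 = 482$)
$V{\left(f \right)} = -1446 + 3 f$ ($V{\left(f \right)} = - 3 \left(482 - f\right) = -1446 + 3 f$)
$V{\left(989 \right)} + Z = \left(-1446 + 3 \cdot 989\right) + \frac{1}{7735815} = \left(-1446 + 2967\right) + \frac{1}{7735815} = 1521 + \frac{1}{7735815} = \frac{11766174616}{7735815}$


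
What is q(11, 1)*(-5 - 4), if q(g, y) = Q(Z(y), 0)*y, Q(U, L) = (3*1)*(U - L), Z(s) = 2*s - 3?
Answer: 27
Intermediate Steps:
Z(s) = -3 + 2*s
Q(U, L) = -3*L + 3*U (Q(U, L) = 3*(U - L) = -3*L + 3*U)
q(g, y) = y*(-9 + 6*y) (q(g, y) = (-3*0 + 3*(-3 + 2*y))*y = (0 + (-9 + 6*y))*y = (-9 + 6*y)*y = y*(-9 + 6*y))
q(11, 1)*(-5 - 4) = (3*1*(-3 + 2*1))*(-5 - 4) = (3*1*(-3 + 2))*(-9) = (3*1*(-1))*(-9) = -3*(-9) = 27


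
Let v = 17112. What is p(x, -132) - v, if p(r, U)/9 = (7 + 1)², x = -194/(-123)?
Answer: -16536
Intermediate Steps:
x = 194/123 (x = -194*(-1/123) = 194/123 ≈ 1.5772)
p(r, U) = 576 (p(r, U) = 9*(7 + 1)² = 9*8² = 9*64 = 576)
p(x, -132) - v = 576 - 1*17112 = 576 - 17112 = -16536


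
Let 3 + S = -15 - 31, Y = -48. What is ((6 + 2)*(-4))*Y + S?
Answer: 1487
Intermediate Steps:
S = -49 (S = -3 + (-15 - 31) = -3 - 46 = -49)
((6 + 2)*(-4))*Y + S = ((6 + 2)*(-4))*(-48) - 49 = (8*(-4))*(-48) - 49 = -32*(-48) - 49 = 1536 - 49 = 1487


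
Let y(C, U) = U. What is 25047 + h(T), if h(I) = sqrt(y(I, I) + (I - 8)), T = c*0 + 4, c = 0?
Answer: 25047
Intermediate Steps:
T = 4 (T = 0*0 + 4 = 0 + 4 = 4)
h(I) = sqrt(-8 + 2*I) (h(I) = sqrt(I + (I - 8)) = sqrt(I + (-8 + I)) = sqrt(-8 + 2*I))
25047 + h(T) = 25047 + sqrt(-8 + 2*4) = 25047 + sqrt(-8 + 8) = 25047 + sqrt(0) = 25047 + 0 = 25047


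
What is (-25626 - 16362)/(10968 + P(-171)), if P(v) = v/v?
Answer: -41988/10969 ≈ -3.8279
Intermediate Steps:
P(v) = 1
(-25626 - 16362)/(10968 + P(-171)) = (-25626 - 16362)/(10968 + 1) = -41988/10969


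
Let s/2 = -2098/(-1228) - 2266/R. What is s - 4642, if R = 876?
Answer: -312213686/67233 ≈ -4643.8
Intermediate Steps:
s = -118100/67233 (s = 2*(-2098/(-1228) - 2266/876) = 2*(-2098*(-1/1228) - 2266*1/876) = 2*(1049/614 - 1133/438) = 2*(-59050/67233) = -118100/67233 ≈ -1.7566)
s - 4642 = -118100/67233 - 4642 = -312213686/67233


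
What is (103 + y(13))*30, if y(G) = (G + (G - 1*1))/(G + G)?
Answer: 40545/13 ≈ 3118.8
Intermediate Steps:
y(G) = (-1 + 2*G)/(2*G) (y(G) = (G + (G - 1))/((2*G)) = (G + (-1 + G))*(1/(2*G)) = (-1 + 2*G)*(1/(2*G)) = (-1 + 2*G)/(2*G))
(103 + y(13))*30 = (103 + (-½ + 13)/13)*30 = (103 + (1/13)*(25/2))*30 = (103 + 25/26)*30 = (2703/26)*30 = 40545/13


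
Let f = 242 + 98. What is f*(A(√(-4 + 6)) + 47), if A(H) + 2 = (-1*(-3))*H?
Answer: 15300 + 1020*√2 ≈ 16743.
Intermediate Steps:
A(H) = -2 + 3*H (A(H) = -2 + (-1*(-3))*H = -2 + 3*H)
f = 340
f*(A(√(-4 + 6)) + 47) = 340*((-2 + 3*√(-4 + 6)) + 47) = 340*((-2 + 3*√2) + 47) = 340*(45 + 3*√2) = 15300 + 1020*√2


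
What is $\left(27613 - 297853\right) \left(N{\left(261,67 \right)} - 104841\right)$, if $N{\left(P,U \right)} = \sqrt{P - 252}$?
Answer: $28331421120$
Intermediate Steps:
$N{\left(P,U \right)} = \sqrt{-252 + P}$
$\left(27613 - 297853\right) \left(N{\left(261,67 \right)} - 104841\right) = \left(27613 - 297853\right) \left(\sqrt{-252 + 261} - 104841\right) = - 270240 \left(\sqrt{9} - 104841\right) = - 270240 \left(3 - 104841\right) = \left(-270240\right) \left(-104838\right) = 28331421120$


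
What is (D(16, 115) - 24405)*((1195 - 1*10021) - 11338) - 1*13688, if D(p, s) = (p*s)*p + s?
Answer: -103858288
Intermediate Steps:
D(p, s) = s + s*p² (D(p, s) = s*p² + s = s + s*p²)
(D(16, 115) - 24405)*((1195 - 1*10021) - 11338) - 1*13688 = (115*(1 + 16²) - 24405)*((1195 - 1*10021) - 11338) - 1*13688 = (115*(1 + 256) - 24405)*((1195 - 10021) - 11338) - 13688 = (115*257 - 24405)*(-8826 - 11338) - 13688 = (29555 - 24405)*(-20164) - 13688 = 5150*(-20164) - 13688 = -103844600 - 13688 = -103858288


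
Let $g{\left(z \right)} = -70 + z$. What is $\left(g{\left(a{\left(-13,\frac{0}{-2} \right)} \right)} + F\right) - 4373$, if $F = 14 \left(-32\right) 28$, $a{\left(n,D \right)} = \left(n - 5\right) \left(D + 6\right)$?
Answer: $-17095$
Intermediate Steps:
$a{\left(n,D \right)} = \left(-5 + n\right) \left(6 + D\right)$
$F = -12544$ ($F = \left(-448\right) 28 = -12544$)
$\left(g{\left(a{\left(-13,\frac{0}{-2} \right)} \right)} + F\right) - 4373 = \left(\left(-70 + \left(-30 - 5 \frac{0}{-2} + 6 \left(-13\right) + \frac{0}{-2} \left(-13\right)\right)\right) - 12544\right) - 4373 = \left(\left(-70 - \left(108 - 0 \left(- \frac{1}{2}\right) \left(-13\right) + 5 \cdot 0 \left(- \frac{1}{2}\right)\right)\right) - 12544\right) - 4373 = \left(\left(-70 - 108\right) - 12544\right) - 4373 = \left(-178 - 12544\right) - 4373 = -12722 - 4373 = -17095$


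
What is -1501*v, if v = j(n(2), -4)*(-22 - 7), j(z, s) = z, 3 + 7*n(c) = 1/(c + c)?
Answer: -478819/28 ≈ -17101.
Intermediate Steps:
n(c) = -3/7 + 1/(14*c) (n(c) = -3/7 + 1/(7*(c + c)) = -3/7 + 1/(7*((2*c))) = -3/7 + (1/(2*c))/7 = -3/7 + 1/(14*c))
v = 319/28 (v = ((1/14)*(1 - 6*2)/2)*(-22 - 7) = ((1/14)*(½)*(1 - 12))*(-29) = ((1/14)*(½)*(-11))*(-29) = -11/28*(-29) = 319/28 ≈ 11.393)
-1501*v = -1501*319/28 = -478819/28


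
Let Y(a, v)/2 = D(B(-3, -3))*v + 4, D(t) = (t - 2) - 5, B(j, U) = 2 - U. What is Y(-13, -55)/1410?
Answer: 38/235 ≈ 0.16170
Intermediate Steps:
D(t) = -7 + t (D(t) = (-2 + t) - 5 = -7 + t)
Y(a, v) = 8 - 4*v (Y(a, v) = 2*((-7 + (2 - 1*(-3)))*v + 4) = 2*((-7 + (2 + 3))*v + 4) = 2*((-7 + 5)*v + 4) = 2*(-2*v + 4) = 2*(4 - 2*v) = 8 - 4*v)
Y(-13, -55)/1410 = (8 - 4*(-55))/1410 = (8 + 220)*(1/1410) = 228*(1/1410) = 38/235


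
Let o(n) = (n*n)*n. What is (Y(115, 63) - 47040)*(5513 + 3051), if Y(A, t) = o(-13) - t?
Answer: -422205200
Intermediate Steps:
o(n) = n**3 (o(n) = n**2*n = n**3)
Y(A, t) = -2197 - t (Y(A, t) = (-13)**3 - t = -2197 - t)
(Y(115, 63) - 47040)*(5513 + 3051) = ((-2197 - 1*63) - 47040)*(5513 + 3051) = ((-2197 - 63) - 47040)*8564 = (-2260 - 47040)*8564 = -49300*8564 = -422205200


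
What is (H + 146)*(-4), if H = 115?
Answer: -1044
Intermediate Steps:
(H + 146)*(-4) = (115 + 146)*(-4) = 261*(-4) = -1044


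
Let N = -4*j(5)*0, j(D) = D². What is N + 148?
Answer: 148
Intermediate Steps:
N = 0 (N = -4*5²*0 = -4*25*0 = -100*0 = 0)
N + 148 = 0 + 148 = 148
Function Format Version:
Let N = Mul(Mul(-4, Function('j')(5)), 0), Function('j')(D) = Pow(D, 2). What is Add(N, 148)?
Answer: 148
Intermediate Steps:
N = 0 (N = Mul(Mul(-4, Pow(5, 2)), 0) = Mul(Mul(-4, 25), 0) = Mul(-100, 0) = 0)
Add(N, 148) = Add(0, 148) = 148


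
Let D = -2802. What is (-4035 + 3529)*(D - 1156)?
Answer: 2002748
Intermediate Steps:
(-4035 + 3529)*(D - 1156) = (-4035 + 3529)*(-2802 - 1156) = -506*(-3958) = 2002748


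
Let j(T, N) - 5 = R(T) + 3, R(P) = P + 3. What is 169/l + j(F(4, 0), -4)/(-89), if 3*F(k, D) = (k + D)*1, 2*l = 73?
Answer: 87545/19491 ≈ 4.4916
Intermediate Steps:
l = 73/2 (l = (1/2)*73 = 73/2 ≈ 36.500)
R(P) = 3 + P
F(k, D) = D/3 + k/3 (F(k, D) = ((k + D)*1)/3 = ((D + k)*1)/3 = (D + k)/3 = D/3 + k/3)
j(T, N) = 11 + T (j(T, N) = 5 + ((3 + T) + 3) = 5 + (6 + T) = 11 + T)
169/l + j(F(4, 0), -4)/(-89) = 169/(73/2) + (11 + ((1/3)*0 + (1/3)*4))/(-89) = 169*(2/73) + (11 + (0 + 4/3))*(-1/89) = 338/73 + (11 + 4/3)*(-1/89) = 338/73 + (37/3)*(-1/89) = 338/73 - 37/267 = 87545/19491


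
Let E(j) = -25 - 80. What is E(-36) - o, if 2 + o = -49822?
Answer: 49719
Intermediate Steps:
o = -49824 (o = -2 - 49822 = -49824)
E(j) = -105
E(-36) - o = -105 - 1*(-49824) = -105 + 49824 = 49719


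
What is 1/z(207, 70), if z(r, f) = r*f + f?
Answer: 1/14560 ≈ 6.8681e-5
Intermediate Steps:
z(r, f) = f + f*r (z(r, f) = f*r + f = f + f*r)
1/z(207, 70) = 1/(70*(1 + 207)) = 1/(70*208) = 1/14560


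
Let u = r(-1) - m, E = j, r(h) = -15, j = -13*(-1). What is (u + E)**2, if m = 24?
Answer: 676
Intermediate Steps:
j = 13
E = 13
u = -39 (u = -15 - 1*24 = -15 - 24 = -39)
(u + E)**2 = (-39 + 13)**2 = (-26)**2 = 676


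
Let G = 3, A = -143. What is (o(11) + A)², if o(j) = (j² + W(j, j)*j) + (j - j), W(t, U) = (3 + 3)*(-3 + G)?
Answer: 484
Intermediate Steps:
W(t, U) = 0 (W(t, U) = (3 + 3)*(-3 + 3) = 6*0 = 0)
o(j) = j² (o(j) = (j² + 0*j) + (j - j) = (j² + 0) + 0 = j² + 0 = j²)
(o(11) + A)² = (11² - 143)² = (121 - 143)² = (-22)² = 484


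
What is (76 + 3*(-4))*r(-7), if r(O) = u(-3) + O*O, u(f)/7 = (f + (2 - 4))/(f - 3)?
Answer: 10528/3 ≈ 3509.3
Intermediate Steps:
u(f) = 7*(-2 + f)/(-3 + f) (u(f) = 7*((f + (2 - 4))/(f - 3)) = 7*((f - 2)/(-3 + f)) = 7*((-2 + f)/(-3 + f)) = 7*(-2 + f)/(-3 + f))
r(O) = 35/6 + O**2 (r(O) = 7*(-2 - 3)/(-3 - 3) + O*O = 7*(-5)/(-6) + O**2 = 7*(-1/6)*(-5) + O**2 = 35/6 + O**2)
(76 + 3*(-4))*r(-7) = (76 + 3*(-4))*(35/6 + (-7)**2) = (76 - 12)*(35/6 + 49) = 64*(329/6) = 10528/3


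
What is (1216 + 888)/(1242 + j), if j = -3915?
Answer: -2104/2673 ≈ -0.78713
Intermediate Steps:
(1216 + 888)/(1242 + j) = (1216 + 888)/(1242 - 3915) = 2104/(-2673) = 2104*(-1/2673) = -2104/2673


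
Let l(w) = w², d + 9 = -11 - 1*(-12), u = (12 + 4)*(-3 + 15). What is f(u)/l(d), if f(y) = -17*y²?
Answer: -9792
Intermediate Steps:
u = 192 (u = 16*12 = 192)
d = -8 (d = -9 + (-11 - 1*(-12)) = -9 + (-11 + 12) = -9 + 1 = -8)
f(u)/l(d) = (-17*192²)/((-8)²) = -17*36864/64 = -626688*1/64 = -9792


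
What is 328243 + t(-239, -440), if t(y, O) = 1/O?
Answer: 144426919/440 ≈ 3.2824e+5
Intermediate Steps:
328243 + t(-239, -440) = 328243 + 1/(-440) = 328243 - 1/440 = 144426919/440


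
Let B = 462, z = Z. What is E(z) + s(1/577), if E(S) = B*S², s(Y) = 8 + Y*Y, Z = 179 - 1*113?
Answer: 670012953921/332929 ≈ 2.0125e+6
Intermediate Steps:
Z = 66 (Z = 179 - 113 = 66)
z = 66
s(Y) = 8 + Y²
E(S) = 462*S²
E(z) + s(1/577) = 462*66² + (8 + (1/577)²) = 462*4356 + (8 + (1/577)²) = 2012472 + (8 + 1/332929) = 2012472 + 2663433/332929 = 670012953921/332929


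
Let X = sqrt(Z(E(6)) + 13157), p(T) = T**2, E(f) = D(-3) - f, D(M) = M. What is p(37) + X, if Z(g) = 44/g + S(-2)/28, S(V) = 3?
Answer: 1369 + sqrt(23200513)/42 ≈ 1483.7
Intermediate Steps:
E(f) = -3 - f
Z(g) = 3/28 + 44/g (Z(g) = 44/g + 3/28 = 3/28 + 44/g)
X = sqrt(23200513)/42 (X = sqrt((3/28 + 44/(-3 - 1*6)) + 13157) = sqrt((3/28 + 44/(-3 - 6)) + 13157) = sqrt((3/28 + 44/(-9)) + 13157) = sqrt((3/28 + 44*(-1/9)) + 13157) = sqrt((3/28 - 44/9) + 13157) = sqrt(-1205/252 + 13157) = sqrt(3314359/252) = sqrt(23200513)/42 ≈ 114.68)
p(37) + X = 37**2 + sqrt(23200513)/42 = 1369 + sqrt(23200513)/42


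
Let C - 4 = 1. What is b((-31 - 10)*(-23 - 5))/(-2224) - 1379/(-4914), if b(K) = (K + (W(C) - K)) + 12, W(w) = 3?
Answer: 213799/780624 ≈ 0.27388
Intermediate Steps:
C = 5 (C = 4 + 1 = 5)
b(K) = 15 (b(K) = (K + (3 - K)) + 12 = 3 + 12 = 15)
b((-31 - 10)*(-23 - 5))/(-2224) - 1379/(-4914) = 15/(-2224) - 1379/(-4914) = 15*(-1/2224) - 1379*(-1/4914) = -15/2224 + 197/702 = 213799/780624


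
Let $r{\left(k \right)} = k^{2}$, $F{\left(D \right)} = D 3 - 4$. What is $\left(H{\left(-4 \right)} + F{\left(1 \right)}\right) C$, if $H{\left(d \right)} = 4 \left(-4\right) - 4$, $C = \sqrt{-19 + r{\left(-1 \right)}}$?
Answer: $- 63 i \sqrt{2} \approx - 89.095 i$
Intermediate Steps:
$F{\left(D \right)} = -4 + 3 D$ ($F{\left(D \right)} = 3 D - 4 = -4 + 3 D$)
$C = 3 i \sqrt{2}$ ($C = \sqrt{-19 + \left(-1\right)^{2}} = \sqrt{-19 + 1} = \sqrt{-18} = 3 i \sqrt{2} \approx 4.2426 i$)
$H{\left(d \right)} = -20$ ($H{\left(d \right)} = -16 - 4 = -20$)
$\left(H{\left(-4 \right)} + F{\left(1 \right)}\right) C = \left(-20 + \left(-4 + 3 \cdot 1\right)\right) 3 i \sqrt{2} = \left(-20 + \left(-4 + 3\right)\right) 3 i \sqrt{2} = \left(-20 - 1\right) 3 i \sqrt{2} = - 21 \cdot 3 i \sqrt{2} = - 63 i \sqrt{2}$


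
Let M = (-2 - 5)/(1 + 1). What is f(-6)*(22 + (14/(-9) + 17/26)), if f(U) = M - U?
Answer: 24685/468 ≈ 52.746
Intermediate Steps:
M = -7/2 ≈ -3.5000
f(U) = -7/2 - U
f(-6)*(22 + (14/(-9) + 17/26)) = (-7/2 - 1*(-6))*(22 + (14/(-9) + 17/26)) = (-7/2 + 6)*(22 + (14*(-⅑) + 17*(1/26))) = 5*(22 + (-14/9 + 17/26))/2 = 5*(22 - 211/234)/2 = (5/2)*(4937/234) = 24685/468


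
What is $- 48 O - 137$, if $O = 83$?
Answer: $-4121$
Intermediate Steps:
$- 48 O - 137 = \left(-48\right) 83 - 137 = -3984 - 137 = -4121$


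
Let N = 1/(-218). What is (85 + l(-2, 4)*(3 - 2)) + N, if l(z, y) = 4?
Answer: 19401/218 ≈ 88.995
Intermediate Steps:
N = -1/218 ≈ -0.0045872
(85 + l(-2, 4)*(3 - 2)) + N = (85 + 4*(3 - 2)) - 1/218 = (85 + 4*1) - 1/218 = (85 + 4) - 1/218 = 89 - 1/218 = 19401/218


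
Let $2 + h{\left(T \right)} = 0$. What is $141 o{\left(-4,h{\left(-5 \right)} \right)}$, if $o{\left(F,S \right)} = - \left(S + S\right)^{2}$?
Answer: $-2256$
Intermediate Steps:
$h{\left(T \right)} = -2$ ($h{\left(T \right)} = -2 + 0 = -2$)
$o{\left(F,S \right)} = - 4 S^{2}$ ($o{\left(F,S \right)} = - \left(2 S\right)^{2} = - 4 S^{2}$)
$141 o{\left(-4,h{\left(-5 \right)} \right)} = 141 \left(- 4 \left(-2\right)^{2}\right) = 141 \left(\left(-4\right) 4\right) = 141 \left(-16\right) = -2256$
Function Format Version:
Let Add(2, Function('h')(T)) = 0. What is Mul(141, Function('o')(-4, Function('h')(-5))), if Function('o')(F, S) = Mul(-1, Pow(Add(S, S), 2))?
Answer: -2256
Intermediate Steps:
Function('h')(T) = -2 (Function('h')(T) = Add(-2, 0) = -2)
Function('o')(F, S) = Mul(-4, Pow(S, 2)) (Function('o')(F, S) = Mul(-1, Pow(Mul(2, S), 2)) = Mul(-1, Mul(4, Pow(S, 2))) = Mul(-4, Pow(S, 2)))
Mul(141, Function('o')(-4, Function('h')(-5))) = Mul(141, Mul(-4, Pow(-2, 2))) = Mul(141, Mul(-4, 4)) = Mul(141, -16) = -2256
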